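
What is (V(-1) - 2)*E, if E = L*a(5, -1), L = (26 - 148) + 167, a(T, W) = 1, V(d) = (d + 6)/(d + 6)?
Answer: -45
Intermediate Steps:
V(d) = 1 (V(d) = (6 + d)/(6 + d) = 1)
L = 45 (L = -122 + 167 = 45)
E = 45 (E = 45*1 = 45)
(V(-1) - 2)*E = (1 - 2)*45 = -1*45 = -45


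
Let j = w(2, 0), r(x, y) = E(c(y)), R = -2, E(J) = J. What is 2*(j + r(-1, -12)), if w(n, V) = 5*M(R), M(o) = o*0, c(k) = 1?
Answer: 2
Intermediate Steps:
r(x, y) = 1
M(o) = 0
w(n, V) = 0 (w(n, V) = 5*0 = 0)
j = 0
2*(j + r(-1, -12)) = 2*(0 + 1) = 2*1 = 2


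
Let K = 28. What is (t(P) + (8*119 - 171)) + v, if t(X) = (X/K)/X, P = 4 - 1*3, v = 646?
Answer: 39957/28 ≈ 1427.0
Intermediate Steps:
P = 1 (P = 4 - 3 = 1)
t(X) = 1/28 (t(X) = (X/28)/X = 1/28)
(t(P) + (8*119 - 171)) + v = (1/28 + (8*119 - 171)) + 646 = (1/28 + (952 - 171)) + 646 = (1/28 + 781) + 646 = 21869/28 + 646 = 39957/28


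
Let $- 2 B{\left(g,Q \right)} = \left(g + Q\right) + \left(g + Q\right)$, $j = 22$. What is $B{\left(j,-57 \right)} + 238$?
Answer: $273$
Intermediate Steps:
$B{\left(g,Q \right)} = - Q - g$ ($B{\left(g,Q \right)} = - \frac{\left(g + Q\right) + \left(g + Q\right)}{2} = - \frac{\left(Q + g\right) + \left(Q + g\right)}{2} = - \frac{2 Q + 2 g}{2} = - Q - g$)
$B{\left(j,-57 \right)} + 238 = \left(\left(-1\right) \left(-57\right) - 22\right) + 238 = \left(57 - 22\right) + 238 = 35 + 238 = 273$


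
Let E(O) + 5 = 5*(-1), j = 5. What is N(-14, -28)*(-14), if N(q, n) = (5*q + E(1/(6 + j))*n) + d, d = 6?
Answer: -3024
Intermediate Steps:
E(O) = -10 (E(O) = -5 + 5*(-1) = -5 - 5 = -10)
N(q, n) = 6 - 10*n + 5*q (N(q, n) = (5*q - 10*n) + 6 = (-10*n + 5*q) + 6 = 6 - 10*n + 5*q)
N(-14, -28)*(-14) = (6 - 10*(-28) + 5*(-14))*(-14) = (6 + 280 - 70)*(-14) = 216*(-14) = -3024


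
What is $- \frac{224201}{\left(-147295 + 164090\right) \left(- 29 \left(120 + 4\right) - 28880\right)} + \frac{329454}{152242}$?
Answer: $\frac{89864842107661}{41519013484820} \approx 2.1644$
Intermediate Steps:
$- \frac{224201}{\left(-147295 + 164090\right) \left(- 29 \left(120 + 4\right) - 28880\right)} + \frac{329454}{152242} = - \frac{224201}{16795 \left(\left(-29\right) 124 - 28880\right)} + 329454 \cdot \frac{1}{152242} = - \frac{224201}{16795 \left(-3596 - 28880\right)} + \frac{164727}{76121} = - \frac{224201}{16795 \left(-32476\right)} + \frac{164727}{76121} = - \frac{224201}{-545434420} + \frac{164727}{76121} = \left(-224201\right) \left(- \frac{1}{545434420}\right) + \frac{164727}{76121} = \frac{224201}{545434420} + \frac{164727}{76121} = \frac{89864842107661}{41519013484820}$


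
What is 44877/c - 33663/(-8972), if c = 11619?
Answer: 264588947/34748556 ≈ 7.6144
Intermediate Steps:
44877/c - 33663/(-8972) = 44877/11619 - 33663/(-8972) = 44877*(1/11619) - 33663*(-1/8972) = 14959/3873 + 33663/8972 = 264588947/34748556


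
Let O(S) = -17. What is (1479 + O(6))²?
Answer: 2137444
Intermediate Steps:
(1479 + O(6))² = (1479 - 17)² = 1462² = 2137444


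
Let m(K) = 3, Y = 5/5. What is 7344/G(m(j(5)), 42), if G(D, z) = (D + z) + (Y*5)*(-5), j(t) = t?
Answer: 1836/5 ≈ 367.20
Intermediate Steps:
Y = 1 (Y = 5*(1/5) = 1)
G(D, z) = -25 + D + z (G(D, z) = (D + z) + (1*5)*(-5) = (D + z) + 5*(-5) = (D + z) - 25 = -25 + D + z)
7344/G(m(j(5)), 42) = 7344/(-25 + 3 + 42) = 7344/20 = 7344*(1/20) = 1836/5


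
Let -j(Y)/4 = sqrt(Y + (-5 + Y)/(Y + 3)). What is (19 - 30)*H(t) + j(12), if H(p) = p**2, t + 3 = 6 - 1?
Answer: -44 - 4*sqrt(2805)/15 ≈ -58.123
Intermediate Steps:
t = 2 (t = -3 + (6 - 1) = -3 + 5 = 2)
j(Y) = -4*sqrt(Y + (-5 + Y)/(3 + Y)) (j(Y) = -4*sqrt(Y + (-5 + Y)/(Y + 3)) = -4*sqrt(Y + (-5 + Y)/(3 + Y)))
(19 - 30)*H(t) + j(12) = (19 - 30)*2**2 - 4*sqrt(-5 + 12 + 12*(3 + 12))/sqrt(3 + 12) = -11*4 - 4*sqrt(15)*sqrt(-5 + 12 + 12*15)/15 = -44 - 4*sqrt(15)*sqrt(-5 + 12 + 180)/15 = -44 - 4*sqrt(2805)/15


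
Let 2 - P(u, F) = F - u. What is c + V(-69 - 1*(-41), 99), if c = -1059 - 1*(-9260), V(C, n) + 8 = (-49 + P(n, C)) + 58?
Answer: 8331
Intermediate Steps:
P(u, F) = 2 + u - F (P(u, F) = 2 - (F - u) = 2 + (u - F) = 2 + u - F)
V(C, n) = 3 + n - C (V(C, n) = -8 + ((-49 + (2 + n - C)) + 58) = -8 + ((-47 + n - C) + 58) = -8 + (11 + n - C) = 3 + n - C)
c = 8201 (c = -1059 + 9260 = 8201)
c + V(-69 - 1*(-41), 99) = 8201 + (3 + 99 - (-69 - 1*(-41))) = 8201 + (3 + 99 - (-69 + 41)) = 8201 + (3 + 99 - 1*(-28)) = 8201 + (3 + 99 + 28) = 8201 + 130 = 8331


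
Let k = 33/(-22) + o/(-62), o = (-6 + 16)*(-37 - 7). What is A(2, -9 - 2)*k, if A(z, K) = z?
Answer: 347/31 ≈ 11.194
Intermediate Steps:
o = -440 (o = 10*(-44) = -440)
k = 347/62 (k = 33/(-22) - 440/(-62) = 33*(-1/22) - 440*(-1/62) = -3/2 + 220/31 = 347/62 ≈ 5.5968)
A(2, -9 - 2)*k = 2*(347/62) = 347/31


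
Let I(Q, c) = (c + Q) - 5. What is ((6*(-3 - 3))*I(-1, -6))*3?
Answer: 1296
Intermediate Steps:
I(Q, c) = -5 + Q + c (I(Q, c) = (Q + c) - 5 = -5 + Q + c)
((6*(-3 - 3))*I(-1, -6))*3 = ((6*(-3 - 3))*(-5 - 1 - 6))*3 = ((6*(-6))*(-12))*3 = -36*(-12)*3 = 432*3 = 1296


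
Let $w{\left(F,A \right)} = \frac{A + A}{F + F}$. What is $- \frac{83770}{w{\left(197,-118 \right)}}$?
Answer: $\frac{8251345}{59} \approx 1.3985 \cdot 10^{5}$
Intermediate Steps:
$w{\left(F,A \right)} = \frac{A}{F}$ ($w{\left(F,A \right)} = \frac{2 A}{2 F} = 2 A \frac{1}{2 F} = \frac{A}{F}$)
$- \frac{83770}{w{\left(197,-118 \right)}} = - \frac{83770}{\left(-118\right) \frac{1}{197}} = - \frac{83770}{- \frac{118}{197}} = \left(-83770\right) \left(- \frac{197}{118}\right) = \frac{8251345}{59}$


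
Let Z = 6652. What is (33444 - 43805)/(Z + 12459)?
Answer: -10361/19111 ≈ -0.54215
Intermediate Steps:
(33444 - 43805)/(Z + 12459) = (33444 - 43805)/(6652 + 12459) = -10361/19111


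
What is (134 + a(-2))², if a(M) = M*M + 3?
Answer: 19881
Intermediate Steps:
a(M) = 3 + M² (a(M) = M² + 3 = 3 + M²)
(134 + a(-2))² = (134 + (3 + (-2)²))² = (134 + (3 + 4))² = (134 + 7)² = 141² = 19881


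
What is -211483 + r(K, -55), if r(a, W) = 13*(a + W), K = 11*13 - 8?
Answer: -210443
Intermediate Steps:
K = 135 (K = 143 - 8 = 135)
r(a, W) = 13*W + 13*a (r(a, W) = 13*(W + a) = 13*W + 13*a)
-211483 + r(K, -55) = -211483 + (13*(-55) + 13*135) = -211483 + (-715 + 1755) = -211483 + 1040 = -210443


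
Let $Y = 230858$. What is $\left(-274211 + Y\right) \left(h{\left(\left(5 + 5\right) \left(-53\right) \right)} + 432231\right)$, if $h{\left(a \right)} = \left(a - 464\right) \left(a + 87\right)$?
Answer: $-37828657269$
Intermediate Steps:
$h{\left(a \right)} = \left(-464 + a\right) \left(87 + a\right)$
$\left(-274211 + Y\right) \left(h{\left(\left(5 + 5\right) \left(-53\right) \right)} + 432231\right) = \left(-274211 + 230858\right) \left(\left(-40368 + \left(\left(5 + 5\right) \left(-53\right)\right)^{2} - 377 \left(5 + 5\right) \left(-53\right)\right) + 432231\right) = - 43353 \left(\left(-40368 + \left(10 \left(-53\right)\right)^{2} - 377 \cdot 10 \left(-53\right)\right) + 432231\right) = - 43353 \left(\left(-40368 + \left(-530\right)^{2} - -199810\right) + 432231\right) = - 43353 \left(\left(-40368 + 280900 + 199810\right) + 432231\right) = - 43353 \left(440342 + 432231\right) = \left(-43353\right) 872573 = -37828657269$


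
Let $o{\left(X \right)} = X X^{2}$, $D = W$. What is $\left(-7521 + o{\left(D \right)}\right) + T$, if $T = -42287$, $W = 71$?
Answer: $308103$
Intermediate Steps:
$D = 71$
$o{\left(X \right)} = X^{3}$
$\left(-7521 + o{\left(D \right)}\right) + T = \left(-7521 + 71^{3}\right) - 42287 = \left(-7521 + 357911\right) - 42287 = 350390 - 42287 = 308103$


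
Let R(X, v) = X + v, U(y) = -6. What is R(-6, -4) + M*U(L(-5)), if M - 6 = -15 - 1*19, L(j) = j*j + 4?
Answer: 158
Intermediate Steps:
L(j) = 4 + j² (L(j) = j² + 4 = 4 + j²)
M = -28 (M = 6 + (-15 - 1*19) = 6 + (-15 - 19) = 6 - 34 = -28)
R(-6, -4) + M*U(L(-5)) = (-6 - 4) - 28*(-6) = -10 + 168 = 158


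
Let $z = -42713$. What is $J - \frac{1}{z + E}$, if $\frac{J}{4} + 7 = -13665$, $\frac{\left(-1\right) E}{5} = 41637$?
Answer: $- \frac{13721109823}{250898} \approx -54688.0$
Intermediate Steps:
$E = -208185$ ($E = \left(-5\right) 41637 = -208185$)
$J = -54688$ ($J = -28 + 4 \left(-13665\right) = -28 - 54660 = -54688$)
$J - \frac{1}{z + E} = -54688 - \frac{1}{-42713 - 208185} = -54688 - \frac{1}{-250898} = -54688 - - \frac{1}{250898} = -54688 + \frac{1}{250898} = - \frac{13721109823}{250898}$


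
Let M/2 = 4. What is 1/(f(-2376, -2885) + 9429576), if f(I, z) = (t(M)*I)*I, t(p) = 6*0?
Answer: 1/9429576 ≈ 1.0605e-7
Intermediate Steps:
M = 8 (M = 2*4 = 8)
t(p) = 0
f(I, z) = 0 (f(I, z) = (0*I)*I = 0*I = 0)
1/(f(-2376, -2885) + 9429576) = 1/(0 + 9429576) = 1/9429576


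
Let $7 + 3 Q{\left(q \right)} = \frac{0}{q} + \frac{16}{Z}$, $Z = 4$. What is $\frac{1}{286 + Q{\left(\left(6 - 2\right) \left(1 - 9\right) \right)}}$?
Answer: $\frac{1}{285} \approx 0.0035088$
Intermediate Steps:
$Q{\left(q \right)} = -1$ ($Q{\left(q \right)} = - \frac{7}{3} + \frac{\frac{0}{q} + \frac{16}{4}}{3} = - \frac{7}{3} + \frac{0 + 16 \cdot \frac{1}{4}}{3} = - \frac{7}{3} + \frac{0 + 4}{3} = - \frac{7}{3} + \frac{1}{3} \cdot 4 = - \frac{7}{3} + \frac{4}{3} = -1$)
$\frac{1}{286 + Q{\left(\left(6 - 2\right) \left(1 - 9\right) \right)}} = \frac{1}{286 - 1} = \frac{1}{285}$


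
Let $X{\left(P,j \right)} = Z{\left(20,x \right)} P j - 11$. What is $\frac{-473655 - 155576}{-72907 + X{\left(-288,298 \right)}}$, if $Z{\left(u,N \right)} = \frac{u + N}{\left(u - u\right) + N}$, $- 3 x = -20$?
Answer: $\frac{629231}{416214} \approx 1.5118$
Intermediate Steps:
$x = \frac{20}{3}$ ($x = \left(- \frac{1}{3}\right) \left(-20\right) = \frac{20}{3} \approx 6.6667$)
$Z{\left(u,N \right)} = \frac{N + u}{N}$ ($Z{\left(u,N \right)} = \frac{N + u}{0 + N} = \frac{N + u}{N}$)
$X{\left(P,j \right)} = -11 + 4 P j$ ($X{\left(P,j \right)} = \frac{\frac{20}{3} + 20}{\frac{20}{3}} P j - 11 = \frac{3}{20} \cdot \frac{80}{3} P j - 11 = 4 P j - 11 = -11 + 4 P j$)
$\frac{-473655 - 155576}{-72907 + X{\left(-288,298 \right)}} = \frac{-473655 - 155576}{-72907 + \left(-11 + 4 \left(-288\right) 298\right)} = - \frac{629231}{-72907 - 343307} = - \frac{629231}{-416214} = \left(-629231\right) \left(- \frac{1}{416214}\right) = \frac{629231}{416214}$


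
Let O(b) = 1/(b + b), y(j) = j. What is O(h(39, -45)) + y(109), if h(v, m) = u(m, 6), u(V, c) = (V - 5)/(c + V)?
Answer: 10939/100 ≈ 109.39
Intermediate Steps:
u(V, c) = (-5 + V)/(V + c)
h(v, m) = (-5 + m)/(6 + m) (h(v, m) = (-5 + m)/(m + 6) = (-5 + m)/(6 + m))
O(b) = 1/(2*b)
O(h(39, -45)) + y(109) = 1/(2*(((-5 - 45)/(6 - 45)))) + 109 = 1/(2*((-50/(-39)))) + 109 = 1/(2*((-1/39*(-50)))) + 109 = 1/(2*(50/39)) + 109 = (½)*(39/50) + 109 = 39/100 + 109 = 10939/100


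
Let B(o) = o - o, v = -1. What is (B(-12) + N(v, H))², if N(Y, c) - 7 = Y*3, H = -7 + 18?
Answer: 16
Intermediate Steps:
H = 11
B(o) = 0
N(Y, c) = 7 + 3*Y (N(Y, c) = 7 + Y*3 = 7 + 3*Y)
(B(-12) + N(v, H))² = (0 + (7 + 3*(-1)))² = (0 + (7 - 3))² = (0 + 4)² = 4² = 16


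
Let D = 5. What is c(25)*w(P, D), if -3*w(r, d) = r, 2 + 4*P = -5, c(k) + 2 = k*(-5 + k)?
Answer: 581/2 ≈ 290.50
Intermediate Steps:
c(k) = -2 + k*(-5 + k)
P = -7/4 (P = -1/2 + (1/4)*(-5) = -1/2 - 5/4 = -7/4 ≈ -1.7500)
w(r, d) = -r/3
c(25)*w(P, D) = (-2 + 25**2 - 5*25)*(-1/3*(-7/4)) = (-2 + 625 - 125)*(7/12) = 498*(7/12) = 581/2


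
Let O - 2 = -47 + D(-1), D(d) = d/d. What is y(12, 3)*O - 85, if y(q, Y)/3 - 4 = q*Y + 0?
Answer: -5365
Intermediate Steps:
D(d) = 1
O = -44 (O = 2 + (-47 + 1) = 2 - 46 = -44)
y(q, Y) = 12 + 3*Y*q (y(q, Y) = 12 + 3*(q*Y + 0) = 12 + 3*(Y*q + 0) = 12 + 3*(Y*q) = 12 + 3*Y*q)
y(12, 3)*O - 85 = (12 + 3*3*12)*(-44) - 85 = (12 + 108)*(-44) - 85 = 120*(-44) - 85 = -5280 - 85 = -5365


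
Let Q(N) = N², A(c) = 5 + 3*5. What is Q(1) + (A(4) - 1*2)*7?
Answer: 127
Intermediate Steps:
A(c) = 20 (A(c) = 5 + 15 = 20)
Q(1) + (A(4) - 1*2)*7 = 1² + (20 - 1*2)*7 = 1 + (20 - 2)*7 = 1 + 18*7 = 1 + 126 = 127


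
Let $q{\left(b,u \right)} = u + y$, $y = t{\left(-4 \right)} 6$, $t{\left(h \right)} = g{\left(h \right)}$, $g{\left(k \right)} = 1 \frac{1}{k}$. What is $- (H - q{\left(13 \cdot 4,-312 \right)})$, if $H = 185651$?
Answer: $- \frac{371929}{2} \approx -1.8596 \cdot 10^{5}$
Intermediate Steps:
$g{\left(k \right)} = \frac{1}{k}$
$t{\left(h \right)} = \frac{1}{h}$
$y = - \frac{3}{2}$ ($y = \frac{1}{-4} \cdot 6 = \left(- \frac{1}{4}\right) 6 = - \frac{3}{2} \approx -1.5$)
$q{\left(b,u \right)} = - \frac{3}{2} + u$ ($q{\left(b,u \right)} = u - \frac{3}{2} = - \frac{3}{2} + u$)
$- (H - q{\left(13 \cdot 4,-312 \right)}) = - (185651 - \left(- \frac{3}{2} - 312\right)) = - (185651 - - \frac{627}{2}) = - (185651 + \frac{627}{2}) = \left(-1\right) \frac{371929}{2} = - \frac{371929}{2}$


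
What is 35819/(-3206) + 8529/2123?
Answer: -6957109/972334 ≈ -7.1551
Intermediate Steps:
35819/(-3206) + 8529/2123 = 35819*(-1/3206) + 8529*(1/2123) = -5117/458 + 8529/2123 = -6957109/972334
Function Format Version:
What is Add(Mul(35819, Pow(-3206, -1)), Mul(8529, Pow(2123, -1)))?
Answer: Rational(-6957109, 972334) ≈ -7.1551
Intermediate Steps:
Add(Mul(35819, Pow(-3206, -1)), Mul(8529, Pow(2123, -1))) = Add(Mul(35819, Rational(-1, 3206)), Mul(8529, Rational(1, 2123))) = Add(Rational(-5117, 458), Rational(8529, 2123)) = Rational(-6957109, 972334)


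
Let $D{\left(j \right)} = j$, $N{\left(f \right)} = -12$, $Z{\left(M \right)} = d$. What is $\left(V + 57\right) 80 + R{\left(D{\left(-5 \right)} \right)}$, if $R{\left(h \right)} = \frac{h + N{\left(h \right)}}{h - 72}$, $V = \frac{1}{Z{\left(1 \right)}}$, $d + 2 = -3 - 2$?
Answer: $\frac{350257}{77} \approx 4548.8$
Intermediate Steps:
$d = -7$ ($d = -2 - 5 = -7$)
$Z{\left(M \right)} = -7$
$V = - \frac{1}{7}$ ($V = \frac{1}{-7} = - \frac{1}{7} \approx -0.14286$)
$R{\left(h \right)} = \frac{-12 + h}{-72 + h}$ ($R{\left(h \right)} = \frac{h - 12}{h - 72} = \frac{-12 + h}{-72 + h}$)
$\left(V + 57\right) 80 + R{\left(D{\left(-5 \right)} \right)} = \left(- \frac{1}{7} + 57\right) 80 + \frac{-12 - 5}{-72 - 5} = \frac{398}{7} \cdot 80 + \frac{1}{-77} \left(-17\right) = \frac{31840}{7} - - \frac{17}{77} = \frac{31840}{7} + \frac{17}{77} = \frac{350257}{77}$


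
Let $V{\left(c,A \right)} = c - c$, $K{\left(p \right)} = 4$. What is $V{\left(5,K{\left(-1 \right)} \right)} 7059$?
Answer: $0$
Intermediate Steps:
$V{\left(c,A \right)} = 0$
$V{\left(5,K{\left(-1 \right)} \right)} 7059 = 0 \cdot 7059 = 0$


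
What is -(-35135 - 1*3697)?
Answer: 38832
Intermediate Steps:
-(-35135 - 1*3697) = -(-35135 - 3697) = -1*(-38832) = 38832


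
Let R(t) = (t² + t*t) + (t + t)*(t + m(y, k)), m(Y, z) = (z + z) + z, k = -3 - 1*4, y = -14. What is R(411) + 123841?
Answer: 782263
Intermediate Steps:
k = -7 (k = -3 - 4 = -7)
m(Y, z) = 3*z (m(Y, z) = 2*z + z = 3*z)
R(t) = 2*t² + 2*t*(-21 + t) (R(t) = (t² + t*t) + (t + t)*(t + 3*(-7)) = (t² + t²) + (2*t)*(t - 21) = 2*t² + (2*t)*(-21 + t) = 2*t² + 2*t*(-21 + t))
R(411) + 123841 = 2*411*(-21 + 2*411) + 123841 = 2*411*(-21 + 822) + 123841 = 2*411*801 + 123841 = 658422 + 123841 = 782263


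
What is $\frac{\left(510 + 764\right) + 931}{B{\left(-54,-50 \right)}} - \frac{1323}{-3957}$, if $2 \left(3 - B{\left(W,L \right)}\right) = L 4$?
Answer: $\frac{2953818}{135857} \approx 21.742$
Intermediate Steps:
$B{\left(W,L \right)} = 3 - 2 L$ ($B{\left(W,L \right)} = 3 - \frac{L 4}{2} = 3 - \frac{4 L}{2} = 3 - 2 L$)
$\frac{\left(510 + 764\right) + 931}{B{\left(-54,-50 \right)}} - \frac{1323}{-3957} = \frac{\left(510 + 764\right) + 931}{3 - -100} - \frac{1323}{-3957} = \frac{1274 + 931}{3 + 100} - - \frac{441}{1319} = \frac{2205}{103} + \frac{441}{1319} = \frac{2953818}{135857}$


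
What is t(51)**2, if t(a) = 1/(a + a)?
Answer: 1/10404 ≈ 9.6117e-5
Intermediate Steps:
t(a) = 1/(2*a)
t(51)**2 = ((1/2)/51)**2 = ((1/2)*(1/51))**2 = (1/102)**2 = 1/10404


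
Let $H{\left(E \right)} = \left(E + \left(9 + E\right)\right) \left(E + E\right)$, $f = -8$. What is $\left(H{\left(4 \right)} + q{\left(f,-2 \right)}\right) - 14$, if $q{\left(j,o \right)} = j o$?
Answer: $138$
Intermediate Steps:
$H{\left(E \right)} = 2 E \left(9 + 2 E\right)$ ($H{\left(E \right)} = \left(9 + 2 E\right) 2 E = 2 E \left(9 + 2 E\right)$)
$\left(H{\left(4 \right)} + q{\left(f,-2 \right)}\right) - 14 = \left(2 \cdot 4 \left(9 + 2 \cdot 4\right) - -16\right) - 14 = \left(2 \cdot 4 \left(9 + 8\right) + 16\right) - 14 = \left(2 \cdot 4 \cdot 17 + 16\right) - 14 = \left(136 + 16\right) - 14 = 152 - 14 = 138$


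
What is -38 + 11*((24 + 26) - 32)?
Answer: 160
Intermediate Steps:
-38 + 11*((24 + 26) - 32) = -38 + 11*(50 - 32) = -38 + 11*18 = -38 + 198 = 160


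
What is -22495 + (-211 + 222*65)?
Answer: -8276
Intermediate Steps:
-22495 + (-211 + 222*65) = -22495 + (-211 + 14430) = -22495 + 14219 = -8276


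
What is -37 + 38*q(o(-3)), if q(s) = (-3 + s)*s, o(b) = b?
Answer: 647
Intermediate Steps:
q(s) = s*(-3 + s)
-37 + 38*q(o(-3)) = -37 + 38*(-3*(-3 - 3)) = -37 + 38*(-3*(-6)) = -37 + 38*18 = -37 + 684 = 647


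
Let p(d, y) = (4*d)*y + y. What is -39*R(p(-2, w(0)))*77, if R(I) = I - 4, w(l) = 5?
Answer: 117117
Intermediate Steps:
p(d, y) = y + 4*d*y (p(d, y) = 4*d*y + y = y + 4*d*y)
R(I) = -4 + I
-39*R(p(-2, w(0)))*77 = -39*(-4 + 5*(1 + 4*(-2)))*77 = -39*(-4 + 5*(1 - 8))*77 = -39*(-4 + 5*(-7))*77 = -39*(-4 - 35)*77 = -39*(-39)*77 = 1521*77 = 117117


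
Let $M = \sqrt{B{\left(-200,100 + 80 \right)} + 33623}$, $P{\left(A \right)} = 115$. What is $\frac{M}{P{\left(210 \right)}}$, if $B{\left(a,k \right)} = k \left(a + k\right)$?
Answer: $\frac{\sqrt{30023}}{115} \approx 1.5067$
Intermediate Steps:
$M = \sqrt{30023}$ ($M = \sqrt{\left(100 + 80\right) \left(-200 + \left(100 + 80\right)\right) + 33623} = \sqrt{180 \left(-200 + 180\right) + 33623} = \sqrt{180 \left(-20\right) + 33623} = \sqrt{-3600 + 33623} = \sqrt{30023} \approx 173.27$)
$\frac{M}{P{\left(210 \right)}} = \frac{\sqrt{30023}}{115}$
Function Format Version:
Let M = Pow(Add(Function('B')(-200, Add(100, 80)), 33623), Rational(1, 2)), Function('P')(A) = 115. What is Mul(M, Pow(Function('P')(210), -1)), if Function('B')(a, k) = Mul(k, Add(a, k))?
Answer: Mul(Rational(1, 115), Pow(30023, Rational(1, 2))) ≈ 1.5067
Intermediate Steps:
M = Pow(30023, Rational(1, 2)) (M = Pow(Add(Mul(Add(100, 80), Add(-200, Add(100, 80))), 33623), Rational(1, 2)) = Pow(Add(Mul(180, Add(-200, 180)), 33623), Rational(1, 2)) = Pow(Add(Mul(180, -20), 33623), Rational(1, 2)) = Pow(Add(-3600, 33623), Rational(1, 2)) = Pow(30023, Rational(1, 2)) ≈ 173.27)
Mul(M, Pow(Function('P')(210), -1)) = Mul(Pow(30023, Rational(1, 2)), Pow(115, -1)) = Mul(Pow(30023, Rational(1, 2)), Rational(1, 115)) = Mul(Rational(1, 115), Pow(30023, Rational(1, 2)))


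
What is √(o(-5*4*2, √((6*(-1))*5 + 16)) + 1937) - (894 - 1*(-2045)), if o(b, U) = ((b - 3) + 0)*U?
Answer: -2939 + √(1937 - 43*I*√14) ≈ -2894.9 - 1.8263*I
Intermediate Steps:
o(b, U) = U*(-3 + b) (o(b, U) = ((-3 + b) + 0)*U = (-3 + b)*U = U*(-3 + b))
√(o(-5*4*2, √((6*(-1))*5 + 16)) + 1937) - (894 - 1*(-2045)) = √(√((6*(-1))*5 + 16)*(-3 - 5*4*2) + 1937) - (894 - 1*(-2045)) = √(√(-6*5 + 16)*(-3 - 20*2) + 1937) - (894 + 2045) = √(√(-30 + 16)*(-3 - 40) + 1937) - 1*2939 = √(√(-14)*(-43) + 1937) - 2939 = √((I*√14)*(-43) + 1937) - 2939 = √(-43*I*√14 + 1937) - 2939 = √(1937 - 43*I*√14) - 2939 = -2939 + √(1937 - 43*I*√14)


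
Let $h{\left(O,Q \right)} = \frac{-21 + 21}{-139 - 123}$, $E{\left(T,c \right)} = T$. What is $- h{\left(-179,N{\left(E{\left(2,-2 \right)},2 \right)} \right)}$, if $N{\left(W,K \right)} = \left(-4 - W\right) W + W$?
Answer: $0$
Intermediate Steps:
$N{\left(W,K \right)} = W + W \left(-4 - W\right)$ ($N{\left(W,K \right)} = W \left(-4 - W\right) + W = W + W \left(-4 - W\right)$)
$h{\left(O,Q \right)} = 0$ ($h{\left(O,Q \right)} = \frac{0}{-262} = 0 \left(- \frac{1}{262}\right) = 0$)
$- h{\left(-179,N{\left(E{\left(2,-2 \right)},2 \right)} \right)} = \left(-1\right) 0 = 0$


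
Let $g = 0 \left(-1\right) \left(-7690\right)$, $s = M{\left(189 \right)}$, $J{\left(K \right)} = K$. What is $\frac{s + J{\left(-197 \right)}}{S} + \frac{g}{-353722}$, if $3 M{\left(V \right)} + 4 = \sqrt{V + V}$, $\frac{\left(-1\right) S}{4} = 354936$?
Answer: $\frac{595}{4259232} - \frac{\sqrt{42}}{1419744} \approx 0.00013513$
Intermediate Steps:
$S = -1419744$ ($S = \left(-4\right) 354936 = -1419744$)
$M{\left(V \right)} = - \frac{4}{3} + \frac{\sqrt{2} \sqrt{V}}{3}$ ($M{\left(V \right)} = - \frac{4}{3} + \frac{\sqrt{V + V}}{3} = - \frac{4}{3} + \frac{\sqrt{2 V}}{3} = - \frac{4}{3} + \frac{\sqrt{2} \sqrt{V}}{3}$)
$s = - \frac{4}{3} + \sqrt{42}$ ($s = - \frac{4}{3} + \frac{\sqrt{2} \sqrt{189}}{3} = - \frac{4}{3} + \frac{\sqrt{2} \cdot 3 \sqrt{21}}{3} = - \frac{4}{3} + \sqrt{42} \approx 5.1474$)
$g = 0$ ($g = 0 \left(-7690\right) = 0$)
$\frac{s + J{\left(-197 \right)}}{S} + \frac{g}{-353722} = \frac{\left(- \frac{4}{3} + \sqrt{42}\right) - 197}{-1419744} + \frac{0}{-353722} = \left(- \frac{595}{3} + \sqrt{42}\right) \left(- \frac{1}{1419744}\right) + 0 \left(- \frac{1}{353722}\right) = \left(\frac{595}{4259232} - \frac{\sqrt{42}}{1419744}\right) + 0 = \frac{595}{4259232} - \frac{\sqrt{42}}{1419744}$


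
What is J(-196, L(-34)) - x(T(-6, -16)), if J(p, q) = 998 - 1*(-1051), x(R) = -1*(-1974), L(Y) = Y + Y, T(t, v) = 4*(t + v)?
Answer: 75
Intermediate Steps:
T(t, v) = 4*t + 4*v
L(Y) = 2*Y
x(R) = 1974
J(p, q) = 2049 (J(p, q) = 998 + 1051 = 2049)
J(-196, L(-34)) - x(T(-6, -16)) = 2049 - 1*1974 = 2049 - 1974 = 75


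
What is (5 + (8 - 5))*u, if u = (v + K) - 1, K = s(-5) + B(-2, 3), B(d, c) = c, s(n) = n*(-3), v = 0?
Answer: 136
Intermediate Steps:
s(n) = -3*n
K = 18 (K = -3*(-5) + 3 = 15 + 3 = 18)
u = 17 (u = (0 + 18) - 1 = 18 - 1 = 17)
(5 + (8 - 5))*u = (5 + (8 - 5))*17 = (5 + 3)*17 = 8*17 = 136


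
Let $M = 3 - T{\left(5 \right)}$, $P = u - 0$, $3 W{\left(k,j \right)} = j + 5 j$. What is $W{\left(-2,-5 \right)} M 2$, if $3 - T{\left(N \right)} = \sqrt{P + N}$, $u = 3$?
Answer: $- 40 \sqrt{2} \approx -56.569$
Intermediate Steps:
$W{\left(k,j \right)} = 2 j$ ($W{\left(k,j \right)} = \frac{j + 5 j}{3} = \frac{6 j}{3} = 2 j$)
$P = 3$ ($P = 3 - 0 = 3 + 0 = 3$)
$T{\left(N \right)} = 3 - \sqrt{3 + N}$
$M = 2 \sqrt{2}$ ($M = 3 - \left(3 - \sqrt{3 + 5}\right) = 3 - \left(3 - \sqrt{8}\right) = 3 - \left(3 - 2 \sqrt{2}\right) = 2 \sqrt{2} \approx 2.8284$)
$W{\left(-2,-5 \right)} M 2 = 2 \left(-5\right) 2 \sqrt{2} \cdot 2 = - 10 \cdot 2 \sqrt{2} \cdot 2 = - 20 \sqrt{2} \cdot 2 = - 40 \sqrt{2}$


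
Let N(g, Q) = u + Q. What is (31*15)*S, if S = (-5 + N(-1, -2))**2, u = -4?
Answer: 56265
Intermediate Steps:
N(g, Q) = -4 + Q
S = 121 (S = (-5 + (-4 - 2))**2 = (-5 - 6)**2 = (-11)**2 = 121)
(31*15)*S = (31*15)*121 = 465*121 = 56265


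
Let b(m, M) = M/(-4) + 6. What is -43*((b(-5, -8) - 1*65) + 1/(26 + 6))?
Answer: 78389/32 ≈ 2449.7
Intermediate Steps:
b(m, M) = 6 - M/4 (b(m, M) = M*(-¼) + 6 = -M/4 + 6 = 6 - M/4)
-43*((b(-5, -8) - 1*65) + 1/(26 + 6)) = -43*(((6 - ¼*(-8)) - 1*65) + 1/(26 + 6)) = -43*(((6 + 2) - 65) + 1/32) = -43*((8 - 65) + 1/32) = -43*(-57 + 1/32) = -43*(-1823/32) = 78389/32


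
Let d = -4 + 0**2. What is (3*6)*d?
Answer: -72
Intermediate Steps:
d = -4 (d = -4 + 0 = -4)
(3*6)*d = (3*6)*(-4) = 18*(-4) = -72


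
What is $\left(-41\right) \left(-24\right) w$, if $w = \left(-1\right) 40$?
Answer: $-39360$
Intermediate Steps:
$w = -40$
$\left(-41\right) \left(-24\right) w = \left(-41\right) \left(-24\right) \left(-40\right) = 984 \left(-40\right) = -39360$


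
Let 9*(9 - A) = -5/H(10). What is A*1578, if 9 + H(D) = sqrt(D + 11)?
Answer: 28141/2 - 263*sqrt(21)/18 ≈ 14004.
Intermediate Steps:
H(D) = -9 + sqrt(11 + D) (H(D) = -9 + sqrt(D + 11) = -9 + sqrt(11 + D))
A = 9 + 5/(9*(-9 + sqrt(21))) (A = 9 - (-5)/(9*(-9 + sqrt(11 + 10))) = 9 - (-5)/(9*(-9 + sqrt(21))) = 9 + 5/(9*(-9 + sqrt(21))) ≈ 8.8742)
A*1578 = (107/12 - sqrt(21)/108)*1578 = 28141/2 - 263*sqrt(21)/18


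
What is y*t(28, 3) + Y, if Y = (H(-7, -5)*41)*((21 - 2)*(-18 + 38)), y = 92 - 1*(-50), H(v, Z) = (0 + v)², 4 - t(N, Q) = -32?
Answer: 768532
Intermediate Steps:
t(N, Q) = 36 (t(N, Q) = 4 - 1*(-32) = 4 + 32 = 36)
H(v, Z) = v²
y = 142 (y = 92 + 50 = 142)
Y = 763420 (Y = ((-7)²*41)*((21 - 2)*(-18 + 38)) = (49*41)*(19*20) = 2009*380 = 763420)
y*t(28, 3) + Y = 142*36 + 763420 = 5112 + 763420 = 768532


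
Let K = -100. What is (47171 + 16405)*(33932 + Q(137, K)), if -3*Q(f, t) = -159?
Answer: 2160630360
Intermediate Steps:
Q(f, t) = 53 (Q(f, t) = -⅓*(-159) = 53)
(47171 + 16405)*(33932 + Q(137, K)) = (47171 + 16405)*(33932 + 53) = 63576*33985 = 2160630360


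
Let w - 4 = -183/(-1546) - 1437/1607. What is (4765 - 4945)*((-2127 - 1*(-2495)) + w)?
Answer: -83004971670/1242211 ≈ -66820.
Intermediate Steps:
w = 8010167/2484422 (w = 4 + (-183/(-1546) - 1437/1607) = 4 + (-183*(-1/1546) - 1437*1/1607) = 4 + (183/1546 - 1437/1607) = 4 - 1927521/2484422 = 8010167/2484422 ≈ 3.2242)
(4765 - 4945)*((-2127 - 1*(-2495)) + w) = (4765 - 4945)*((-2127 - 1*(-2495)) + 8010167/2484422) = -180*((-2127 + 2495) + 8010167/2484422) = -180*(368 + 8010167/2484422) = -180*922277463/2484422 = -83004971670/1242211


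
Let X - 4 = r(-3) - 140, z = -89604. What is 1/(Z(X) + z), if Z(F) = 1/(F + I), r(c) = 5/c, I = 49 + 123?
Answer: -103/9229209 ≈ -1.1160e-5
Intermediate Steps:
I = 172
X = -413/3 (X = 4 + (5/(-3) - 140) = 4 + (5*(-1/3) - 140) = 4 + (-5/3 - 140) = 4 - 425/3 = -413/3 ≈ -137.67)
Z(F) = 1/(172 + F) (Z(F) = 1/(F + 172) = 1/(172 + F))
1/(Z(X) + z) = 1/(1/(172 - 413/3) - 89604) = 1/(1/(103/3) - 89604) = 1/(3/103 - 89604) = 1/(-9229209/103) = -103/9229209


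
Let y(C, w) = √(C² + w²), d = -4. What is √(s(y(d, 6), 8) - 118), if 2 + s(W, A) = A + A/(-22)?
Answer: 2*I*√3399/11 ≈ 10.6*I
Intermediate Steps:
s(W, A) = -2 + 21*A/22 (s(W, A) = -2 + (A + A/(-22)) = -2 + (A + A*(-1/22)) = -2 + (A - A/22) = -2 + 21*A/22)
√(s(y(d, 6), 8) - 118) = √((-2 + (21/22)*8) - 118) = √((-2 + 84/11) - 118) = √(62/11 - 118) = √(-1236/11) = 2*I*√3399/11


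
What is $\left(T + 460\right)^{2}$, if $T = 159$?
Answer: $383161$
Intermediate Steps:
$\left(T + 460\right)^{2} = \left(159 + 460\right)^{2} = 619^{2} = 383161$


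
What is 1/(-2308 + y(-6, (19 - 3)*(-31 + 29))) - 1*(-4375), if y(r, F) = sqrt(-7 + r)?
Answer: 23305084567/5326877 - I*sqrt(13)/5326877 ≈ 4375.0 - 6.7686e-7*I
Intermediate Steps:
1/(-2308 + y(-6, (19 - 3)*(-31 + 29))) - 1*(-4375) = 1/(-2308 + sqrt(-7 - 6)) - 1*(-4375) = 1/(-2308 + sqrt(-13)) + 4375 = 1/(-2308 + I*sqrt(13)) + 4375 = 4375 + 1/(-2308 + I*sqrt(13))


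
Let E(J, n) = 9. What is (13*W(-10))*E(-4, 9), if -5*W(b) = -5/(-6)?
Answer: -39/2 ≈ -19.500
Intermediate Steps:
W(b) = -⅙ (W(b) = -(-1)/(-6) = -(-1)*(-1)/6 = -⅕*⅚ = -⅙)
(13*W(-10))*E(-4, 9) = (13*(-⅙))*9 = -13/6*9 = -39/2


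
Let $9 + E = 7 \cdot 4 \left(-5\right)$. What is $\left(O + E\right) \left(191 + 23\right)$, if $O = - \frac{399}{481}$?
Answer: $- \frac{15422552}{481} \approx -32064.0$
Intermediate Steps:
$O = - \frac{399}{481}$ ($O = \left(-399\right) \frac{1}{481} = - \frac{399}{481} \approx -0.82952$)
$E = -149$ ($E = -9 + 7 \cdot 4 \left(-5\right) = -9 + 28 \left(-5\right) = -9 - 140 = -149$)
$\left(O + E\right) \left(191 + 23\right) = \left(- \frac{399}{481} - 149\right) \left(191 + 23\right) = \left(- \frac{72068}{481}\right) 214 = - \frac{15422552}{481}$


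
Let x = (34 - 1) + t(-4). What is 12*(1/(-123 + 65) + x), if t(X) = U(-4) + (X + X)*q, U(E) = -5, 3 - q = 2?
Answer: 6954/29 ≈ 239.79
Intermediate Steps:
q = 1 (q = 3 - 1*2 = 3 - 2 = 1)
t(X) = -5 + 2*X (t(X) = -5 + (X + X)*1 = -5 + (2*X)*1 = -5 + 2*X)
x = 20 (x = (34 - 1) + (-5 + 2*(-4)) = 33 + (-5 - 8) = 33 - 13 = 20)
12*(1/(-123 + 65) + x) = 12*(1/(-123 + 65) + 20) = 12*(1/(-58) + 20) = 12*(-1/58 + 20) = 12*(1159/58) = 6954/29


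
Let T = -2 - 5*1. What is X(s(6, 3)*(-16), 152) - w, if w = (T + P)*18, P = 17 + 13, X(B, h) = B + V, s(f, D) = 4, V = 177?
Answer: -301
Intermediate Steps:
T = -7 (T = -2 - 5 = -7)
X(B, h) = 177 + B (X(B, h) = B + 177 = 177 + B)
P = 30
w = 414 (w = (-7 + 30)*18 = 23*18 = 414)
X(s(6, 3)*(-16), 152) - w = (177 + 4*(-16)) - 1*414 = (177 - 64) - 414 = 113 - 414 = -301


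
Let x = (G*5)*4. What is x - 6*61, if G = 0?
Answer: -366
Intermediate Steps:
x = 0 (x = (0*5)*4 = 0*4 = 0)
x - 6*61 = 0 - 6*61 = 0 - 366 = -366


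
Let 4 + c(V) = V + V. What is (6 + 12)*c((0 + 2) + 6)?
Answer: 216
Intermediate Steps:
c(V) = -4 + 2*V (c(V) = -4 + (V + V) = -4 + 2*V)
(6 + 12)*c((0 + 2) + 6) = (6 + 12)*(-4 + 2*((0 + 2) + 6)) = 18*(-4 + 2*(2 + 6)) = 18*(-4 + 2*8) = 18*(-4 + 16) = 18*12 = 216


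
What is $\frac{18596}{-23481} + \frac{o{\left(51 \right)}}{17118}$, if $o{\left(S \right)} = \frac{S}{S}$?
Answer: $- \frac{35366983}{44660862} \approx -0.7919$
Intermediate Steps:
$o{\left(S \right)} = 1$
$\frac{18596}{-23481} + \frac{o{\left(51 \right)}}{17118} = \frac{18596}{-23481} + 1 \cdot \frac{1}{17118} = 18596 \left(- \frac{1}{23481}\right) + 1 \cdot \frac{1}{17118} = - \frac{18596}{23481} + \frac{1}{17118} = - \frac{35366983}{44660862}$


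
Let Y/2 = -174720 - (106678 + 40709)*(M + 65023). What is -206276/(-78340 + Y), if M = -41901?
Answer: 7367/243435436 ≈ 3.0263e-5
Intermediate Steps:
Y = -6816113868 (Y = 2*(-174720 - (106678 + 40709)*(-41901 + 65023)) = 2*(-174720 - 147387*23122) = 2*(-174720 - 1*3407882214) = 2*(-174720 - 3407882214) = 2*(-3408056934) = -6816113868)
-206276/(-78340 + Y) = -206276/(-78340 - 6816113868) = -206276/(-6816192208) = -206276*(-1/6816192208) = 7367/243435436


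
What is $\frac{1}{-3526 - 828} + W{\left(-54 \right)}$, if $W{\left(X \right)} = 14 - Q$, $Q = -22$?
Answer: $\frac{156743}{4354} \approx 36.0$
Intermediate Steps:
$W{\left(X \right)} = 36$ ($W{\left(X \right)} = 14 - -22 = 14 + 22 = 36$)
$\frac{1}{-3526 - 828} + W{\left(-54 \right)} = \frac{1}{-3526 - 828} + 36 = \frac{1}{-4354} + 36 = - \frac{1}{4354} + 36 = \frac{156743}{4354}$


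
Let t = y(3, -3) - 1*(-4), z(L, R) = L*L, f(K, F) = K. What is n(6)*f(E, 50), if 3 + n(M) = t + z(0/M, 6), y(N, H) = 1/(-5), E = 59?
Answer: 236/5 ≈ 47.200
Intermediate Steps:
y(N, H) = -1/5
z(L, R) = L**2
t = 19/5 (t = -1/5 - 1*(-4) = -1/5 + 4 = 19/5 ≈ 3.8000)
n(M) = 4/5 (n(M) = -3 + (19/5 + (0/M)**2) = -3 + (19/5 + 0**2) = -3 + (19/5 + 0) = -3 + 19/5 = 4/5)
n(6)*f(E, 50) = (4/5)*59 = 236/5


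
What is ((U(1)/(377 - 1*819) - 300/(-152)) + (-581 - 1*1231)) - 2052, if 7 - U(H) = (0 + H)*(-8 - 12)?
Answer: -16216905/4199 ≈ -3862.1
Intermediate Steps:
U(H) = 7 + 20*H (U(H) = 7 - (0 + H)*(-8 - 12) = 7 - H*(-20) = 7 - (-20)*H = 7 + 20*H)
((U(1)/(377 - 1*819) - 300/(-152)) + (-581 - 1*1231)) - 2052 = (((7 + 20*1)/(377 - 1*819) - 300/(-152)) + (-581 - 1*1231)) - 2052 = (((7 + 20)/(377 - 819) - 300*(-1/152)) + (-581 - 1231)) - 2052 = ((27/(-442) + 75/38) - 1812) - 2052 = ((27*(-1/442) + 75/38) - 1812) - 2052 = ((-27/442 + 75/38) - 1812) - 2052 = (8031/4199 - 1812) - 2052 = -7600557/4199 - 2052 = -16216905/4199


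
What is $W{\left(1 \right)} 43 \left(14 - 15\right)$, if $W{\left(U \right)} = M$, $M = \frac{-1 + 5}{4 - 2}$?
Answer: $-86$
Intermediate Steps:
$M = 2$ ($M = \frac{4}{2} = 4 \cdot \frac{1}{2} = 2$)
$W{\left(U \right)} = 2$
$W{\left(1 \right)} 43 \left(14 - 15\right) = 2 \cdot 43 \left(14 - 15\right) = 86 \left(-1\right) = -86$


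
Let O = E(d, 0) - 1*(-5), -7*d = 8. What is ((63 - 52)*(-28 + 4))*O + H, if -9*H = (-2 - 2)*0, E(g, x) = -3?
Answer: -528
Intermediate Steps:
d = -8/7 (d = -1/7*8 = -8/7 ≈ -1.1429)
O = 2 (O = -3 - 1*(-5) = -3 + 5 = 2)
H = 0 (H = -(-2 - 2)*0/9 = -(-4)*0/9 = -1/9*0 = 0)
((63 - 52)*(-28 + 4))*O + H = ((63 - 52)*(-28 + 4))*2 + 0 = (11*(-24))*2 + 0 = -264*2 + 0 = -528 + 0 = -528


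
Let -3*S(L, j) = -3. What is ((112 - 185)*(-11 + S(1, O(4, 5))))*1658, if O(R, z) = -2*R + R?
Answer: 1210340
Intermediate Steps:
O(R, z) = -R
S(L, j) = 1 (S(L, j) = -1/3*(-3) = 1)
((112 - 185)*(-11 + S(1, O(4, 5))))*1658 = ((112 - 185)*(-11 + 1))*1658 = -73*(-10)*1658 = 730*1658 = 1210340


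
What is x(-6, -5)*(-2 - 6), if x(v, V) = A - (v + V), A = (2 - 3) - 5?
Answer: -40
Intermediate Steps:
A = -6 (A = -1 - 5 = -6)
x(v, V) = -6 - V - v (x(v, V) = -6 - (v + V) = -6 - (V + v) = -6 + (-V - v) = -6 - V - v)
x(-6, -5)*(-2 - 6) = (-6 - 1*(-5) - 1*(-6))*(-2 - 6) = (-6 + 5 + 6)*(-8) = 5*(-8) = -40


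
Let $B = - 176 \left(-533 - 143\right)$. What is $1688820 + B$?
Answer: $1807796$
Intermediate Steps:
$B = 118976$ ($B = \left(-176\right) \left(-676\right) = 118976$)
$1688820 + B = 1688820 + 118976 = 1807796$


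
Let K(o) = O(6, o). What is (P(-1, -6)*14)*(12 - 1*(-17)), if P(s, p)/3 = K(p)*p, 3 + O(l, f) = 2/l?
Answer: 19488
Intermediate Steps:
O(l, f) = -3 + 2/l
K(o) = -8/3 (K(o) = -3 + 2/6 = -3 + 2*(⅙) = -3 + ⅓ = -8/3)
P(s, p) = -8*p (P(s, p) = 3*(-8*p/3) = -8*p)
(P(-1, -6)*14)*(12 - 1*(-17)) = (-8*(-6)*14)*(12 - 1*(-17)) = (48*14)*(12 + 17) = 672*29 = 19488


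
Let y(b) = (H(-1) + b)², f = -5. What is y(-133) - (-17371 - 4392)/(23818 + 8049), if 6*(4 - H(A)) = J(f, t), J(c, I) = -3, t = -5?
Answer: 2104870535/127468 ≈ 16513.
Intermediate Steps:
H(A) = 9/2 (H(A) = 4 - ⅙*(-3) = 4 + ½ = 9/2)
y(b) = (9/2 + b)²
y(-133) - (-17371 - 4392)/(23818 + 8049) = (9 + 2*(-133))²/4 - (-17371 - 4392)/(23818 + 8049) = (9 - 266)²/4 - (-21763)/31867 = (¼)*(-257)² - (-21763)/31867 = (¼)*66049 - 1*(-21763/31867) = 66049/4 + 21763/31867 = 2104870535/127468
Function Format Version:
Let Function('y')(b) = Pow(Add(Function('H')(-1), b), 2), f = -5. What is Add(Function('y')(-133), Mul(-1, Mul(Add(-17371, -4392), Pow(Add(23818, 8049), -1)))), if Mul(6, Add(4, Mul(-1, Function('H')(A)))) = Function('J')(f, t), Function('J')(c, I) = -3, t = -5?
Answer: Rational(2104870535, 127468) ≈ 16513.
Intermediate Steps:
Function('H')(A) = Rational(9, 2) (Function('H')(A) = Add(4, Mul(Rational(-1, 6), -3)) = Add(4, Rational(1, 2)) = Rational(9, 2))
Function('y')(b) = Pow(Add(Rational(9, 2), b), 2)
Add(Function('y')(-133), Mul(-1, Mul(Add(-17371, -4392), Pow(Add(23818, 8049), -1)))) = Add(Mul(Rational(1, 4), Pow(Add(9, Mul(2, -133)), 2)), Mul(-1, Mul(Add(-17371, -4392), Pow(Add(23818, 8049), -1)))) = Add(Mul(Rational(1, 4), Pow(Add(9, -266), 2)), Mul(-1, Mul(-21763, Pow(31867, -1)))) = Add(Mul(Rational(1, 4), Pow(-257, 2)), Mul(-1, Mul(-21763, Rational(1, 31867)))) = Add(Mul(Rational(1, 4), 66049), Mul(-1, Rational(-21763, 31867))) = Add(Rational(66049, 4), Rational(21763, 31867)) = Rational(2104870535, 127468)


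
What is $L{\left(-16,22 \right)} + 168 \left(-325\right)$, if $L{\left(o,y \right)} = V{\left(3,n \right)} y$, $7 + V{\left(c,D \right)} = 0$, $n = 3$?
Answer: $-54754$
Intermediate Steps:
$V{\left(c,D \right)} = -7$ ($V{\left(c,D \right)} = -7 + 0 = -7$)
$L{\left(o,y \right)} = - 7 y$
$L{\left(-16,22 \right)} + 168 \left(-325\right) = \left(-7\right) 22 + 168 \left(-325\right) = -154 - 54600 = -54754$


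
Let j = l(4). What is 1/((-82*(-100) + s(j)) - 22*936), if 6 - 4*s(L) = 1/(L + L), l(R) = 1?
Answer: -8/99125 ≈ -8.0706e-5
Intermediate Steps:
j = 1
s(L) = 3/2 - 1/(8*L) (s(L) = 3/2 - 1/(4*(L + L)) = 3/2 - 1/(2*L)/4 = 3/2 - 1/(8*L))
1/((-82*(-100) + s(j)) - 22*936) = 1/((-82*(-100) + (⅛)*(-1 + 12*1)/1) - 22*936) = 1/((8200 + (⅛)*1*(-1 + 12)) - 20592) = 1/((8200 + (⅛)*1*11) - 20592) = 1/((8200 + 11/8) - 20592) = 1/(65611/8 - 20592) = 1/(-99125/8) = -8/99125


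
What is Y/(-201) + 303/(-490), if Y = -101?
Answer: -11413/98490 ≈ -0.11588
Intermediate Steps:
Y/(-201) + 303/(-490) = -101/(-201) + 303/(-490) = -101*(-1/201) + 303*(-1/490) = 101/201 - 303/490 = -11413/98490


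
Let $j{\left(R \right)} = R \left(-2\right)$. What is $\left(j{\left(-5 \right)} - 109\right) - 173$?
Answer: $-272$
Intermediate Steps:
$j{\left(R \right)} = - 2 R$
$\left(j{\left(-5 \right)} - 109\right) - 173 = \left(\left(-2\right) \left(-5\right) - 109\right) - 173 = \left(10 - 109\right) - 173 = -99 - 173 = -272$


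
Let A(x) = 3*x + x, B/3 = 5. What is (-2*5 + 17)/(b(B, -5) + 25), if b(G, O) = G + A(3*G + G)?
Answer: 1/40 ≈ 0.025000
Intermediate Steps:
B = 15 (B = 3*5 = 15)
A(x) = 4*x
b(G, O) = 17*G (b(G, O) = G + 4*(3*G + G) = G + 4*(4*G) = G + 16*G = 17*G)
(-2*5 + 17)/(b(B, -5) + 25) = (-2*5 + 17)/(17*15 + 25) = (-10 + 17)/(255 + 25) = 7/280 = 7*(1/280) = 1/40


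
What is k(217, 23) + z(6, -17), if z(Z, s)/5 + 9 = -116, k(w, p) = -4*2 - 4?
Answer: -637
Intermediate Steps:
k(w, p) = -12 (k(w, p) = -8 - 4 = -12)
z(Z, s) = -625 (z(Z, s) = -45 + 5*(-116) = -45 - 580 = -625)
k(217, 23) + z(6, -17) = -12 - 625 = -637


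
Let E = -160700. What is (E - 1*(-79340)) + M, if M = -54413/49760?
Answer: -4048528013/49760 ≈ -81361.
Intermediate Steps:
M = -54413/49760 (M = -54413*1/49760 = -54413/49760 ≈ -1.0935)
(E - 1*(-79340)) + M = (-160700 - 1*(-79340)) - 54413/49760 = (-160700 + 79340) - 54413/49760 = -81360 - 54413/49760 = -4048528013/49760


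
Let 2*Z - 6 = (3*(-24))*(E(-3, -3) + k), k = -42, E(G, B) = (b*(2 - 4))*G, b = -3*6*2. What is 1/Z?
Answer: 1/9291 ≈ 0.00010763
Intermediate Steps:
b = -36 (b = -18*2 = -36)
E(G, B) = 72*G (E(G, B) = (-36*(2 - 4))*G = (-36*(-2))*G = 72*G)
Z = 9291 (Z = 3 + ((3*(-24))*(72*(-3) - 42))/2 = 3 + (-72*(-216 - 42))/2 = 3 + (-72*(-258))/2 = 3 + (½)*18576 = 3 + 9288 = 9291)
1/Z = 1/9291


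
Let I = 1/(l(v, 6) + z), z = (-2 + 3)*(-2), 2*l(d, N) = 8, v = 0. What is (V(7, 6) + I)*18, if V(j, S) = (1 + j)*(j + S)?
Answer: 1881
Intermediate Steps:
l(d, N) = 4 (l(d, N) = (1/2)*8 = 4)
z = -2 (z = 1*(-2) = -2)
V(j, S) = (1 + j)*(S + j)
I = 1/2 (I = 1/(4 - 2) = 1/2 ≈ 0.50000)
(V(7, 6) + I)*18 = ((6 + 7 + 7**2 + 6*7) + 1/2)*18 = ((6 + 7 + 49 + 42) + 1/2)*18 = (104 + 1/2)*18 = (209/2)*18 = 1881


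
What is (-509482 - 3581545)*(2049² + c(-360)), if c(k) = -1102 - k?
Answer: -17172736305793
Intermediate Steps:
(-509482 - 3581545)*(2049² + c(-360)) = (-509482 - 3581545)*(2049² + (-1102 - 1*(-360))) = -4091027*(4198401 + (-1102 + 360)) = -4091027*(4198401 - 742) = -4091027*4197659 = -17172736305793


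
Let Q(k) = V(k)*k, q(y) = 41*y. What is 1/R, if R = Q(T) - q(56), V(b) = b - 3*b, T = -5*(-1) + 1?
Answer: -1/2368 ≈ -0.00042230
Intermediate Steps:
T = 6 (T = 5 + 1 = 6)
V(b) = -2*b
Q(k) = -2*k² (Q(k) = (-2*k)*k = -2*k²)
R = -2368 (R = -2*6² - 41*56 = -2*36 - 1*2296 = -72 - 2296 = -2368)
1/R = 1/(-2368) = -1/2368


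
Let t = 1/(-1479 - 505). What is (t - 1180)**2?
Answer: 5480847536641/3936256 ≈ 1.3924e+6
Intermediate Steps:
t = -1/1984 (t = 1/(-1984) = -1/1984 ≈ -0.00050403)
(t - 1180)**2 = (-1/1984 - 1180)**2 = (-2341121/1984)**2 = 5480847536641/3936256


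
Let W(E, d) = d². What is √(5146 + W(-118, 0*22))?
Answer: √5146 ≈ 71.736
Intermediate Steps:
√(5146 + W(-118, 0*22)) = √(5146 + (0*22)²) = √(5146 + 0²) = √(5146 + 0) = √5146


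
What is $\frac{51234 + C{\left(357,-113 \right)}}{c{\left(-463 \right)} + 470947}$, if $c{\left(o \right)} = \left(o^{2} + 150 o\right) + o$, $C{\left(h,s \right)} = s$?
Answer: $\frac{51121}{615403} \approx 0.083069$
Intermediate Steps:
$c{\left(o \right)} = o^{2} + 151 o$
$\frac{51234 + C{\left(357,-113 \right)}}{c{\left(-463 \right)} + 470947} = \frac{51234 - 113}{- 463 \left(151 - 463\right) + 470947} = \frac{51121}{\left(-463\right) \left(-312\right) + 470947} = \frac{51121}{144456 + 470947} = \frac{51121}{615403}$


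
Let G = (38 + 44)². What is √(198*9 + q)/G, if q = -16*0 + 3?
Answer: √1785/6724 ≈ 0.0062834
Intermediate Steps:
G = 6724 (G = 82² = 6724)
q = 3 (q = 0 + 3 = 3)
√(198*9 + q)/G = √(198*9 + 3)/6724 = √(1782 + 3)*(1/6724) = √1785*(1/6724) = √1785/6724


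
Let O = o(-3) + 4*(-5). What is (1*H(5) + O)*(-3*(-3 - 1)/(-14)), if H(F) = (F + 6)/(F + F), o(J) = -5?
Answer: 717/35 ≈ 20.486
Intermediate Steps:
H(F) = (6 + F)/(2*F) (H(F) = (6 + F)/((2*F)) = (6 + F)*(1/(2*F)) = (6 + F)/(2*F))
O = -25 (O = -5 + 4*(-5) = -5 - 20 = -25)
(1*H(5) + O)*(-3*(-3 - 1)/(-14)) = (1*((½)*(6 + 5)/5) - 25)*(-3*(-3 - 1)/(-14)) = (1*((½)*(⅕)*11) - 25)*(-3*(-4)*(-1/14)) = (1*(11/10) - 25)*(12*(-1/14)) = (11/10 - 25)*(-6/7) = -239/10*(-6/7) = 717/35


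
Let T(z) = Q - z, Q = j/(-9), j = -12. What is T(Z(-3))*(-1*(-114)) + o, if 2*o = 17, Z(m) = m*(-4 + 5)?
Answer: 1005/2 ≈ 502.50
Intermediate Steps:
Z(m) = m (Z(m) = m*1 = m)
Q = 4/3 (Q = -12/(-9) = -12*(-1/9) = 4/3 ≈ 1.3333)
T(z) = 4/3 - z
o = 17/2 (o = (1/2)*17 = 17/2 ≈ 8.5000)
T(Z(-3))*(-1*(-114)) + o = (4/3 - 1*(-3))*(-1*(-114)) + 17/2 = (4/3 + 3)*114 + 17/2 = (13/3)*114 + 17/2 = 494 + 17/2 = 1005/2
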